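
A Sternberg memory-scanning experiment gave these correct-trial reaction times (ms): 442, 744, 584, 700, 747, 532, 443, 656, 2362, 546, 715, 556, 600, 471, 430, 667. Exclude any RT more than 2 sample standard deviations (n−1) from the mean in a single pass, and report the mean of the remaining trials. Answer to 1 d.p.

588.9 ms

n = 16, ΣRT = 11195, M = 699.688
Σ(x−M)² = 3123723.44; s = √(3123723.44/15) = 456.342
Cutoffs: 699.688 ± 2·456.342 → [-213.0, 1612.4]
Outside: 2362 → excluded.
Retained (n=15): Σ = 8833, mean = 8833/15 = 588.867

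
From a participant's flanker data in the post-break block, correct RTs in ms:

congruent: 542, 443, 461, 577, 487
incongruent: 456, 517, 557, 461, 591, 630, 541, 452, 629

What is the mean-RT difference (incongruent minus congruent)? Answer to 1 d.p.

M(congruent) = 2510/5 = 502.000
M(incongruent) = 4834/9 = 537.111
Difference = 537.111 − 502.000 = 35.111 ms

35.1 ms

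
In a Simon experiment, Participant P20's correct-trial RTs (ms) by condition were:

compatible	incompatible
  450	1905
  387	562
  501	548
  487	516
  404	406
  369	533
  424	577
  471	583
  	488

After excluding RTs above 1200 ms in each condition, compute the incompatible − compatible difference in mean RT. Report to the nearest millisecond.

90 ms

incompatible: exclude 1905
M(compatible) = 3493/8 = 436.625
M(incompatible) = 4213/8 = 526.625
Difference = 526.625 − 436.625 = 90.000 ms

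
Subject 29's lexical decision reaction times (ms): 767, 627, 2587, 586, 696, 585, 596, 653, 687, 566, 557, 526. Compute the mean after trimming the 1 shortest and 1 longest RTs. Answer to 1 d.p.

632.0 ms

Sorted: 526, 557, 566, 585, 586, 596, 627, 653, 687, 696, 767, 2587
Drop lowest 1 (526) and highest 1 (2587)
Remaining (n=10): Σ = 6320, mean = 6320/10 = 632.000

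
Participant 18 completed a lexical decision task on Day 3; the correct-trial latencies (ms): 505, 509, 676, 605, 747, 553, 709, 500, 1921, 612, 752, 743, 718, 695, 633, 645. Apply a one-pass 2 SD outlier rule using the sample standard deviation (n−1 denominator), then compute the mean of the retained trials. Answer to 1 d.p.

n = 16, ΣRT = 11523, M = 720.188
Σ(x−M)² = 1652486.44; s = √(1652486.44/15) = 331.912
Cutoffs: 720.188 ± 2·331.912 → [56.4, 1384.0]
Outside: 1921 → excluded.
Retained (n=15): Σ = 9602, mean = 9602/15 = 640.133

640.1 ms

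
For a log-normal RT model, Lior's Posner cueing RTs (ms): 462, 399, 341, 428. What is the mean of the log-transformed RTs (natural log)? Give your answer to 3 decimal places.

6.004

ln(RT): 6.1356, 5.9890, 5.8319, 6.0591
Σ ln(RT) = 24.0155
Mean = 24.0155/4 = 6.00388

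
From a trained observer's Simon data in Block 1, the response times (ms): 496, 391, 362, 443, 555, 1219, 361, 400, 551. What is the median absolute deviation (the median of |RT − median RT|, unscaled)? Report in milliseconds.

Sorted: 361, 362, 391, 400, 443, 496, 551, 555, 1219 → median = 443
|x − 443|: 53, 52, 81, 0, 112, 776, 82, 43, 108
Sorted deviations: 0, 43, 52, 53, 81, 82, 108, 112, 776 → MAD = 81

81 ms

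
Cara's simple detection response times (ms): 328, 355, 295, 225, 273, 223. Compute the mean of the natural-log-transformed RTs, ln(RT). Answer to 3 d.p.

ln(RT): 5.7930, 5.8721, 5.6870, 5.4161, 5.6095, 5.4072
Σ ln(RT) = 33.7849
Mean = 33.7849/6 = 5.63081

5.631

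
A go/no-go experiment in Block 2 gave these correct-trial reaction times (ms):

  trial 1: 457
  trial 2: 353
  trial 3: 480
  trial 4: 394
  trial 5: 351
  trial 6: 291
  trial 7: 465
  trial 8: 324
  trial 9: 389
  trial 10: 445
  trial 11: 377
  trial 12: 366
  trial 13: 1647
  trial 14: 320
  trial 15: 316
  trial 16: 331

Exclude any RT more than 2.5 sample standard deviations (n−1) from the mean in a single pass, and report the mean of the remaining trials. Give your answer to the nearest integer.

377 ms

n = 16, ΣRT = 7306, M = 456.625
Σ(x−M)² = 1561931.75; s = √(1561931.75/15) = 322.690
Cutoffs: 456.625 ± 2.5·322.690 → [-350.1, 1263.3]
Outside: 1647 → excluded.
Retained (n=15): Σ = 5659, mean = 5659/15 = 377.267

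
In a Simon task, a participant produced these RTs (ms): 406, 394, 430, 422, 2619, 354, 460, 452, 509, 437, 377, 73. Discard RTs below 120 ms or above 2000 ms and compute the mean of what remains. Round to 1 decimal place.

424.1 ms

Excluded: 73, 2619
Retained (n=10): Σ = 4241
Mean = 4241/10 = 424.1000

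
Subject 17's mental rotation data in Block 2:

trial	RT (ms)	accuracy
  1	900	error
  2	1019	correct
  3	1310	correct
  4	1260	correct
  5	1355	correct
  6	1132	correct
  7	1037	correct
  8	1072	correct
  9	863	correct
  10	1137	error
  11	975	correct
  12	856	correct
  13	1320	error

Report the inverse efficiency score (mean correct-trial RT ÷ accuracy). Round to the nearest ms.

1414 ms

Correct trials (n=10): 1019, 1310, 1260, 1355, 1132, 1037, 1072, 863, 975, 856
Mean correct RT = 10879/10 = 1087.9000 ms
Proportion correct = 10/13
IES = 1087.9000 / (10/13) = 1414.270 ms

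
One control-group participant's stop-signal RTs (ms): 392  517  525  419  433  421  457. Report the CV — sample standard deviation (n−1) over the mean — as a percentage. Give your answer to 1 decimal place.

n = 7, Σ = 3164, M = 452.0000
Σ(x−M)² = 15590.000; s = √(15590.000/6) = 50.9738
CV = 50.9738 / 452.0000 = 0.11277 = 11.277%

11.3%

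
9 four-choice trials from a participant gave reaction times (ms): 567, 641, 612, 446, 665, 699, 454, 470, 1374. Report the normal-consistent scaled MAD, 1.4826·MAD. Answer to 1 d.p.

129.0 ms

Sorted: 446, 454, 470, 567, 612, 641, 665, 699, 1374 → median = 612
|x − 612| sorted: 0, 29, 45, 53, 87, 142, 158, 166, 762 → MAD = 87
Robust SD ≈ 1.4826 × 87 = 128.986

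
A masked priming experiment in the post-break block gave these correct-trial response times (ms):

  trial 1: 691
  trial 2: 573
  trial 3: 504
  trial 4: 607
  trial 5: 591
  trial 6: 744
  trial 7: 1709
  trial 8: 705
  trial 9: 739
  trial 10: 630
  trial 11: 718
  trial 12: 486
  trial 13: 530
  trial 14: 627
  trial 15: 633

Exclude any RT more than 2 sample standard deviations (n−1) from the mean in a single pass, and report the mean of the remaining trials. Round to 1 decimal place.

n = 15, ΣRT = 10487, M = 699.133
Σ(x−M)² = 1186445.73; s = √(1186445.73/14) = 291.112
Cutoffs: 699.133 ± 2·291.112 → [116.9, 1281.4]
Outside: 1709 → excluded.
Retained (n=14): Σ = 8778, mean = 8778/14 = 627.000

627.0 ms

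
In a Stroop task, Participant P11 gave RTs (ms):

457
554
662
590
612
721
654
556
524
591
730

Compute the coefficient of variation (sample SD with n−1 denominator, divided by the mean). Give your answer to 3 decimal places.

0.137

n = 11, Σ = 6651, M = 604.6364
Σ(x−M)² = 68666.545; s = √(68666.545/10) = 82.8653
CV = 82.8653 / 604.6364 = 0.13705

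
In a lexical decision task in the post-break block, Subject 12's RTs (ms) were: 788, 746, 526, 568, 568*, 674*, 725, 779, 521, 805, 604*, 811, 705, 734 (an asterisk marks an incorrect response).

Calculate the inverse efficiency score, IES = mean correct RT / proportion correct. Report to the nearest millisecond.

Correct trials (n=11): 788, 746, 526, 568, 725, 779, 521, 805, 811, 705, 734
Mean correct RT = 7708/11 = 700.7273 ms
Proportion correct = 11/14
IES = 700.7273 / (11/14) = 891.835 ms

892 ms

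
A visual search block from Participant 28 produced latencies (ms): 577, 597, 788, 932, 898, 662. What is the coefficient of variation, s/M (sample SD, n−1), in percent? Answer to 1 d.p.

n = 6, Σ = 4454, M = 742.3333
Σ(x−M)² = 117201.333; s = √(117201.333/5) = 153.1021
CV = 153.1021 / 742.3333 = 0.20624 = 20.624%

20.6%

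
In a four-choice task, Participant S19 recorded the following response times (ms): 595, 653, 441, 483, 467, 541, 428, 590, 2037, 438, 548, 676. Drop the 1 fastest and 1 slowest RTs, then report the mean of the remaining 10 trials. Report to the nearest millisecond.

Sorted: 428, 438, 441, 467, 483, 541, 548, 590, 595, 653, 676, 2037
Drop lowest 1 (428) and highest 1 (2037)
Remaining (n=10): Σ = 5432, mean = 5432/10 = 543.200

543 ms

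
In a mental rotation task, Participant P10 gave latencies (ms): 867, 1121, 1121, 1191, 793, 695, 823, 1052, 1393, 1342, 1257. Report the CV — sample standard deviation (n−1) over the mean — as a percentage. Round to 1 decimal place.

n = 11, Σ = 11655, M = 1059.5455
Σ(x−M)² = 551818.727; s = √(551818.727/10) = 234.9082
CV = 234.9082 / 1059.5455 = 0.22171 = 22.171%

22.2%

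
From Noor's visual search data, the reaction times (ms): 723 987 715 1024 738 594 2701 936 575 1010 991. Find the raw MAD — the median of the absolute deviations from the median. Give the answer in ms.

198 ms

Sorted: 575, 594, 715, 723, 738, 936, 987, 991, 1010, 1024, 2701 → median = 936
|x − 936|: 213, 51, 221, 88, 198, 342, 1765, 0, 361, 74, 55
Sorted deviations: 0, 51, 55, 74, 88, 198, 213, 221, 342, 361, 1765 → MAD = 198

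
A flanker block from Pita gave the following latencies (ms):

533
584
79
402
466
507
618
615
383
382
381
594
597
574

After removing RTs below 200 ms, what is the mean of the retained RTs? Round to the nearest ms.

510 ms

Excluded: 79
Retained (n=13): Σ = 6636
Mean = 6636/13 = 510.4615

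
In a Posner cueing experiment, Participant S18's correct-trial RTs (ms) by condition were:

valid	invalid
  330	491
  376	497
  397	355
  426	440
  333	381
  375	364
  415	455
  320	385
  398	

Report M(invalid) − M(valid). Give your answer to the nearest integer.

47 ms

M(valid) = 3370/9 = 374.444
M(invalid) = 3368/8 = 421.000
Difference = 421.000 − 374.444 = 46.556 ms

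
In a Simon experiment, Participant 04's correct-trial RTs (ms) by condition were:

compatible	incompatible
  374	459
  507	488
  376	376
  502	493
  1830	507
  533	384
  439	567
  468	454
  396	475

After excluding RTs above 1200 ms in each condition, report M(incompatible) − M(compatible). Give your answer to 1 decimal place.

compatible: exclude 1830
M(compatible) = 3595/8 = 449.375
M(incompatible) = 4203/9 = 467.000
Difference = 467.000 − 449.375 = 17.625 ms

17.6 ms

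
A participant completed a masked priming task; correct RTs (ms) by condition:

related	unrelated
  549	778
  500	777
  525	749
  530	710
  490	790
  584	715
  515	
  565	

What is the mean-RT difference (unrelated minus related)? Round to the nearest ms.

221 ms

M(related) = 4258/8 = 532.250
M(unrelated) = 4519/6 = 753.167
Difference = 753.167 − 532.250 = 220.917 ms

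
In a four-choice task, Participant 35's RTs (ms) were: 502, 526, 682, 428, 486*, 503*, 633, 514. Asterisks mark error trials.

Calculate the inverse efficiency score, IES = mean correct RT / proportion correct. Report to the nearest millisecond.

730 ms

Correct trials (n=6): 502, 526, 682, 428, 633, 514
Mean correct RT = 3285/6 = 547.5000 ms
Proportion correct = 6/8
IES = 547.5000 / (6/8) = 730.000 ms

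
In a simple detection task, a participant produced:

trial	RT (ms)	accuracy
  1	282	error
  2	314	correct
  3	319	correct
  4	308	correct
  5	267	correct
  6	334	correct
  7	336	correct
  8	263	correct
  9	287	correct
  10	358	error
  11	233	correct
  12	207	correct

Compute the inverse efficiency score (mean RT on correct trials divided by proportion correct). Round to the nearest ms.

344 ms

Correct trials (n=10): 314, 319, 308, 267, 334, 336, 263, 287, 233, 207
Mean correct RT = 2868/10 = 286.8000 ms
Proportion correct = 10/12
IES = 286.8000 / (10/12) = 344.160 ms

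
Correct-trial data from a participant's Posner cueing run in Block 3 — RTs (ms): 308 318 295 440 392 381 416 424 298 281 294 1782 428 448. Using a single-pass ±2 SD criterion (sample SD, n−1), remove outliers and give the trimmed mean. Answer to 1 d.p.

363.3 ms

n = 14, ΣRT = 6505, M = 464.643
Σ(x−M)² = 1919381.21; s = √(1919381.21/13) = 384.246
Cutoffs: 464.643 ± 2·384.246 → [-303.8, 1233.1]
Outside: 1782 → excluded.
Retained (n=13): Σ = 4723, mean = 4723/13 = 363.308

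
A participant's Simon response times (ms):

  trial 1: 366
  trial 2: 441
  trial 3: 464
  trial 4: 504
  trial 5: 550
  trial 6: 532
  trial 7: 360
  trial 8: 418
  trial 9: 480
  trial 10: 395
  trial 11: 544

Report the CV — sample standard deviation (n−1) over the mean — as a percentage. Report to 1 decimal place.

15.1%

n = 11, Σ = 5054, M = 459.4545
Σ(x−M)² = 47874.727; s = √(47874.727/10) = 69.1916
CV = 69.1916 / 459.4545 = 0.15060 = 15.060%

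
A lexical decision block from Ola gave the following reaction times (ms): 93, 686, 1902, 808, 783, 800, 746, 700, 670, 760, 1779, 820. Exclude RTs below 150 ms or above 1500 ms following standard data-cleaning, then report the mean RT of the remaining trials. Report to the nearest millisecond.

753 ms

Excluded: 93, 1779, 1902
Retained (n=9): Σ = 6773
Mean = 6773/9 = 752.5556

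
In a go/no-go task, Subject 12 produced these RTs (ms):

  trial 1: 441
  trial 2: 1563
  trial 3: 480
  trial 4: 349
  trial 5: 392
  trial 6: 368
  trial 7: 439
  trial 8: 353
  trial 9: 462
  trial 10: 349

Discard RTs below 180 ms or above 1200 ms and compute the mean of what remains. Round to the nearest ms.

Excluded: 1563
Retained (n=9): Σ = 3633
Mean = 3633/9 = 403.6667

404 ms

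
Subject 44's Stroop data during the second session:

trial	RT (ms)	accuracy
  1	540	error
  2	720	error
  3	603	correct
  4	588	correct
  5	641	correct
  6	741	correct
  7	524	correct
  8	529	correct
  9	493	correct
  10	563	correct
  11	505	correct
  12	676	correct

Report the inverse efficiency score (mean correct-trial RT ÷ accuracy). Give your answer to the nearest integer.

Correct trials (n=10): 603, 588, 641, 741, 524, 529, 493, 563, 505, 676
Mean correct RT = 5863/10 = 586.3000 ms
Proportion correct = 10/12
IES = 586.3000 / (10/12) = 703.560 ms

704 ms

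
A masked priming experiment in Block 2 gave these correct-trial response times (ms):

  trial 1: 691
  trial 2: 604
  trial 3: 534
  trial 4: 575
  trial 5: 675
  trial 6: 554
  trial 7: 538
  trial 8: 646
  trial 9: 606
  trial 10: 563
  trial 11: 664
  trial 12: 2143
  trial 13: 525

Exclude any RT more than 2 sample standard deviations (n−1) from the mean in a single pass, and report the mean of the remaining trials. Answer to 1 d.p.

n = 13, ΣRT = 9318, M = 716.769
Σ(x−M)² = 2241698.31; s = √(2241698.31/12) = 432.213
Cutoffs: 716.769 ± 2·432.213 → [-147.7, 1581.2]
Outside: 2143 → excluded.
Retained (n=12): Σ = 7175, mean = 7175/12 = 597.917

597.9 ms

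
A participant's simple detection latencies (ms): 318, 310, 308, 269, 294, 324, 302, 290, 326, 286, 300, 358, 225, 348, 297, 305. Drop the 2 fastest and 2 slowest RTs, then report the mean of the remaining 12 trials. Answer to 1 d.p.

305.0 ms

Sorted: 225, 269, 286, 290, 294, 297, 300, 302, 305, 308, 310, 318, 324, 326, 348, 358
Drop lowest 2 (225, 269) and highest 2 (348, 358)
Remaining (n=12): Σ = 3660, mean = 3660/12 = 305.000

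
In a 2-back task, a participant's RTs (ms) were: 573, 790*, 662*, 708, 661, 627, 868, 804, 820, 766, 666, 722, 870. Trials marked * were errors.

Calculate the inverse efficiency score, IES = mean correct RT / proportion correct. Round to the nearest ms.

Correct trials (n=11): 573, 708, 661, 627, 868, 804, 820, 766, 666, 722, 870
Mean correct RT = 8085/11 = 735.0000 ms
Proportion correct = 11/13
IES = 735.0000 / (11/13) = 868.636 ms

869 ms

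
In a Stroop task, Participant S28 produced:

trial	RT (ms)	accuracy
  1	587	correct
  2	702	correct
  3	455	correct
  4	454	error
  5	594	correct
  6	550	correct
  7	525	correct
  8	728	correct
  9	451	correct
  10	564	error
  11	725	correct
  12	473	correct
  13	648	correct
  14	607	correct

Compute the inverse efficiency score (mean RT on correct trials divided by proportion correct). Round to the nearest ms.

685 ms

Correct trials (n=12): 587, 702, 455, 594, 550, 525, 728, 451, 725, 473, 648, 607
Mean correct RT = 7045/12 = 587.0833 ms
Proportion correct = 12/14
IES = 587.0833 / (12/14) = 684.931 ms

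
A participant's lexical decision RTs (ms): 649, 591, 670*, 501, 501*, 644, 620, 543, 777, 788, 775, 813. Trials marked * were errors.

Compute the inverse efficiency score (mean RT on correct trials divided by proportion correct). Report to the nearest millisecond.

Correct trials (n=10): 649, 591, 501, 644, 620, 543, 777, 788, 775, 813
Mean correct RT = 6701/10 = 670.1000 ms
Proportion correct = 10/12
IES = 670.1000 / (10/12) = 804.120 ms

804 ms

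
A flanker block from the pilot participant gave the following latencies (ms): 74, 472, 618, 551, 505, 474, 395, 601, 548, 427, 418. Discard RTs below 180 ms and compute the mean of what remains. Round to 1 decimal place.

Excluded: 74
Retained (n=10): Σ = 5009
Mean = 5009/10 = 500.9000

500.9 ms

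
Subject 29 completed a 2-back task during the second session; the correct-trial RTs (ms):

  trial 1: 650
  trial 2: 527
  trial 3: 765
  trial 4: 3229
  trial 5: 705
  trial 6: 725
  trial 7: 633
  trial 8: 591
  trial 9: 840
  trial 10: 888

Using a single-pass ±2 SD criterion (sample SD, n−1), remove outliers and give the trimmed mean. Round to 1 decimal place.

702.7 ms

n = 10, ΣRT = 9553, M = 955.300
Σ(x−M)² = 5852678.10; s = √(5852678.10/9) = 806.410
Cutoffs: 955.300 ± 2·806.410 → [-657.5, 2568.1]
Outside: 3229 → excluded.
Retained (n=9): Σ = 6324, mean = 6324/9 = 702.667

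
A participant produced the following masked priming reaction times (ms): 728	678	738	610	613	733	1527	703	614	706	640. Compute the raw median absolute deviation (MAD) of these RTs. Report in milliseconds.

35 ms

Sorted: 610, 613, 614, 640, 678, 703, 706, 728, 733, 738, 1527 → median = 703
|x − 703|: 25, 25, 35, 93, 90, 30, 824, 0, 89, 3, 63
Sorted deviations: 0, 3, 25, 25, 30, 35, 63, 89, 90, 93, 824 → MAD = 35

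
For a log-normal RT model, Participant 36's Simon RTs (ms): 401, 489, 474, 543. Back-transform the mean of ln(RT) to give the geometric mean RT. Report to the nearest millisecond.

474 ms

ln(RT): 5.9940, 6.1924, 6.1612, 6.2971
Mean ln(RT) = 24.6446/4 = 6.16116
Geometric mean = exp(6.16116) = 473.98 ms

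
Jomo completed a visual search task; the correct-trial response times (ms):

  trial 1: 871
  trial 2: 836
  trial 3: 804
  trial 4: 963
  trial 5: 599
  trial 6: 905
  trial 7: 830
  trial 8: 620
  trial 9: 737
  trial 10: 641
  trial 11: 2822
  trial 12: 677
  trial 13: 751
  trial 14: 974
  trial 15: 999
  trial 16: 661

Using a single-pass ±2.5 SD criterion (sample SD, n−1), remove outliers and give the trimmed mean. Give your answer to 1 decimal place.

n = 16, ΣRT = 14690, M = 918.125
Σ(x−M)² = 4118853.75; s = √(4118853.75/15) = 524.014
Cutoffs: 918.125 ± 2.5·524.014 → [-391.9, 2228.2]
Outside: 2822 → excluded.
Retained (n=15): Σ = 11868, mean = 11868/15 = 791.200

791.2 ms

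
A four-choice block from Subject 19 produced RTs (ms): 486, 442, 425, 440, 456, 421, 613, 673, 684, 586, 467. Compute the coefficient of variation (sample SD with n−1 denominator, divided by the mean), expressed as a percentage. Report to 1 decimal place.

19.6%

n = 11, Σ = 5693, M = 517.5455
Σ(x−M)² = 102614.727; s = √(102614.727/10) = 101.2989
CV = 101.2989 / 517.5455 = 0.19573 = 19.573%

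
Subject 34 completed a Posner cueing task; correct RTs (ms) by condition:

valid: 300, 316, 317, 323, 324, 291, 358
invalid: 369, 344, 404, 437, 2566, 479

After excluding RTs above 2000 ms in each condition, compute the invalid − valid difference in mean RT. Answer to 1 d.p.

88.2 ms

invalid: exclude 2566
M(valid) = 2229/7 = 318.429
M(invalid) = 2033/5 = 406.600
Difference = 406.600 − 318.429 = 88.171 ms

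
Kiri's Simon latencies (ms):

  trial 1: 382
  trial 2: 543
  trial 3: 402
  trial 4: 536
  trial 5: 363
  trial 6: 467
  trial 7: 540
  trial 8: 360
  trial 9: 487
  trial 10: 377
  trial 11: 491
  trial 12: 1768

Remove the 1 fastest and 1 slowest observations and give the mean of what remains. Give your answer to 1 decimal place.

Sorted: 360, 363, 377, 382, 402, 467, 487, 491, 536, 540, 543, 1768
Drop lowest 1 (360) and highest 1 (1768)
Remaining (n=10): Σ = 4588, mean = 4588/10 = 458.800

458.8 ms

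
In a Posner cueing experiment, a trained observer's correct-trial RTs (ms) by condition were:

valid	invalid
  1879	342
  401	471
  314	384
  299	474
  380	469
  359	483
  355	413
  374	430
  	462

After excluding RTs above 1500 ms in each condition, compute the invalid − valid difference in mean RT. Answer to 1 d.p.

valid: exclude 1879
M(valid) = 2482/7 = 354.571
M(invalid) = 3928/9 = 436.444
Difference = 436.444 − 354.571 = 81.873 ms

81.9 ms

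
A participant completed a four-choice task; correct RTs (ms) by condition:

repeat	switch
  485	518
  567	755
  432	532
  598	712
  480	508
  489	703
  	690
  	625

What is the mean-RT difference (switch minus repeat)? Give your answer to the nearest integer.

122 ms

M(repeat) = 3051/6 = 508.500
M(switch) = 5043/8 = 630.375
Difference = 630.375 − 508.500 = 121.875 ms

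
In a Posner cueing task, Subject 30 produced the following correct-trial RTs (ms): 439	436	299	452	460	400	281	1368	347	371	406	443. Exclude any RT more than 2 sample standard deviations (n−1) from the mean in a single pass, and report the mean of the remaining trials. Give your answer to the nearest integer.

n = 12, ΣRT = 5702, M = 475.167
Σ(x−M)² = 908241.67; s = √(908241.67/11) = 287.345
Cutoffs: 475.167 ± 2·287.345 → [-99.5, 1049.9]
Outside: 1368 → excluded.
Retained (n=11): Σ = 4334, mean = 4334/11 = 394.000

394 ms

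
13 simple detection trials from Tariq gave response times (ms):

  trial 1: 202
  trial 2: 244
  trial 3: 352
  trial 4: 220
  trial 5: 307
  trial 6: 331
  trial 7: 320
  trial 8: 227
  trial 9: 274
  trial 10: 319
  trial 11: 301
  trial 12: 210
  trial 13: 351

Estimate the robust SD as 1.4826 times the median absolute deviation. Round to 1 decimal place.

74.1 ms

Sorted: 202, 210, 220, 227, 244, 274, 301, 307, 319, 320, 331, 351, 352 → median = 301
|x − 301| sorted: 0, 6, 18, 19, 27, 30, 50, 51, 57, 74, 81, 91, 99 → MAD = 50
Robust SD ≈ 1.4826 × 50 = 74.130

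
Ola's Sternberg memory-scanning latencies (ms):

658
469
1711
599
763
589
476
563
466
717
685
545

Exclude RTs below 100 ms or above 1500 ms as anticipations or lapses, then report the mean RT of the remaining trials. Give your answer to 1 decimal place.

593.6 ms

Excluded: 1711
Retained (n=11): Σ = 6530
Mean = 6530/11 = 593.6364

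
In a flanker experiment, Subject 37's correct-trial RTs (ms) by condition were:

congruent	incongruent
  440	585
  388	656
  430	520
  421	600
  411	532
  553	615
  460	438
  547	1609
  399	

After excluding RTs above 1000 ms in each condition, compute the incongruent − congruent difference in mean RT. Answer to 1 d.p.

incongruent: exclude 1609
M(congruent) = 4049/9 = 449.889
M(incongruent) = 3946/7 = 563.714
Difference = 563.714 − 449.889 = 113.825 ms

113.8 ms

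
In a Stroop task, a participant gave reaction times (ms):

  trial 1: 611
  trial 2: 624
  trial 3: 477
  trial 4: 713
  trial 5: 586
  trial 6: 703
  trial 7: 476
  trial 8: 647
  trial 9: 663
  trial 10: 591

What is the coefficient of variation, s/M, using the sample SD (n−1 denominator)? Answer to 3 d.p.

n = 10, Σ = 6091, M = 609.1000
Σ(x−M)² = 60206.900; s = √(60206.900/9) = 81.7903
CV = 81.7903 / 609.1000 = 0.13428

0.134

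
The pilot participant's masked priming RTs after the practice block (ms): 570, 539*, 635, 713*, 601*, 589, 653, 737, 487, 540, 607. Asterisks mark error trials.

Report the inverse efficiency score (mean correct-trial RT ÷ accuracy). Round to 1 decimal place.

828.1 ms

Correct trials (n=8): 570, 635, 589, 653, 737, 487, 540, 607
Mean correct RT = 4818/8 = 602.2500 ms
Proportion correct = 8/11
IES = 602.2500 / (8/11) = 828.094 ms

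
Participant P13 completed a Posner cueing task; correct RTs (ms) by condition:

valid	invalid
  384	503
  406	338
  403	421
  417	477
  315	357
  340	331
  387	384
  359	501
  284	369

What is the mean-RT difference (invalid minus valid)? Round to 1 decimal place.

42.9 ms

M(valid) = 3295/9 = 366.111
M(invalid) = 3681/9 = 409.000
Difference = 409.000 − 366.111 = 42.889 ms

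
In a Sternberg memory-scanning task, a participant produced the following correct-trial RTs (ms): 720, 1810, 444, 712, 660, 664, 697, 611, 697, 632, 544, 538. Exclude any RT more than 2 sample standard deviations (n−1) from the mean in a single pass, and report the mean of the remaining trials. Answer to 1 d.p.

n = 12, ΣRT = 8729, M = 727.417
Σ(x−M)² = 1355198.92; s = √(1355198.92/11) = 350.998
Cutoffs: 727.417 ± 2·350.998 → [25.4, 1429.4]
Outside: 1810 → excluded.
Retained (n=11): Σ = 6919, mean = 6919/11 = 629.000

629.0 ms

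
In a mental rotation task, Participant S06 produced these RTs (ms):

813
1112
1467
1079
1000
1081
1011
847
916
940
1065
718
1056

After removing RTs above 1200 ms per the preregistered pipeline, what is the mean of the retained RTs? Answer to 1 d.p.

Excluded: 1467
Retained (n=12): Σ = 11638
Mean = 11638/12 = 969.8333

969.8 ms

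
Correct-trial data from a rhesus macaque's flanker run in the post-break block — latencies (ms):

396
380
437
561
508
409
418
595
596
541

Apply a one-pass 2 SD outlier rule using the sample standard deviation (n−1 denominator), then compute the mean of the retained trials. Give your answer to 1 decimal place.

n = 10, ΣRT = 4841, M = 484.100
Σ(x−M)² = 65368.90; s = √(65368.90/9) = 85.224
Cutoffs: 484.100 ± 2·85.224 → [313.7, 654.5]
No RTs fall outside the cutoffs; all 10 retained. Mean = 4841/10 = 484.100

484.1 ms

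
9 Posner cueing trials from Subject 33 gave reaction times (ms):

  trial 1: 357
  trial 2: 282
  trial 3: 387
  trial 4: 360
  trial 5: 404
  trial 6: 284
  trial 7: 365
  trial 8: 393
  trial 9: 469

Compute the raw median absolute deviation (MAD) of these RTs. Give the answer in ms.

Sorted: 282, 284, 357, 360, 365, 387, 393, 404, 469 → median = 365
|x − 365|: 8, 83, 22, 5, 39, 81, 0, 28, 104
Sorted deviations: 0, 5, 8, 22, 28, 39, 81, 83, 104 → MAD = 28

28 ms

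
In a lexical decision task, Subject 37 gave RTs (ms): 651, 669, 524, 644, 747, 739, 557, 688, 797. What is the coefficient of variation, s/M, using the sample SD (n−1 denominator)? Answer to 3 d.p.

n = 9, Σ = 6016, M = 668.4444
Σ(x−M)² = 62244.222; s = √(62244.222/8) = 88.2073
CV = 88.2073 / 668.4444 = 0.13196

0.132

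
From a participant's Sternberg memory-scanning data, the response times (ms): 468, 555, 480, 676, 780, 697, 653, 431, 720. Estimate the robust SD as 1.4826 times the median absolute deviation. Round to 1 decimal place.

Sorted: 431, 468, 480, 555, 653, 676, 697, 720, 780 → median = 653
|x − 653| sorted: 0, 23, 44, 67, 98, 127, 173, 185, 222 → MAD = 98
Robust SD ≈ 1.4826 × 98 = 145.295

145.3 ms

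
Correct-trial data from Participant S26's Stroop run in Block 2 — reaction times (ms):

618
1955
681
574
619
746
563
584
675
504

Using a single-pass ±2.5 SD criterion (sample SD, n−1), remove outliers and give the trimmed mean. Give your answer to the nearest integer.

n = 10, ΣRT = 7519, M = 751.900
Σ(x−M)² = 1650992.90; s = √(1650992.90/9) = 428.303
Cutoffs: 751.900 ± 2.5·428.303 → [-318.9, 1822.7]
Outside: 1955 → excluded.
Retained (n=9): Σ = 5564, mean = 5564/9 = 618.222

618 ms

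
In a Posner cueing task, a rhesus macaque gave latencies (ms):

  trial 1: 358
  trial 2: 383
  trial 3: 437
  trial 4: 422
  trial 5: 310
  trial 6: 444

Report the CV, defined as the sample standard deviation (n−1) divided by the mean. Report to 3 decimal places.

n = 6, Σ = 2354, M = 392.3333
Σ(x−M)² = 13589.333; s = √(13589.333/5) = 52.1332
CV = 52.1332 / 392.3333 = 0.13288

0.133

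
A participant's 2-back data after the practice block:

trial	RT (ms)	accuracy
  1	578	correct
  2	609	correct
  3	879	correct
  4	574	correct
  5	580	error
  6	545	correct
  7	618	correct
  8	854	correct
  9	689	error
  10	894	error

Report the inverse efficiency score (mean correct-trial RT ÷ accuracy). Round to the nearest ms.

Correct trials (n=7): 578, 609, 879, 574, 545, 618, 854
Mean correct RT = 4657/7 = 665.2857 ms
Proportion correct = 7/10
IES = 665.2857 / (7/10) = 950.408 ms

950 ms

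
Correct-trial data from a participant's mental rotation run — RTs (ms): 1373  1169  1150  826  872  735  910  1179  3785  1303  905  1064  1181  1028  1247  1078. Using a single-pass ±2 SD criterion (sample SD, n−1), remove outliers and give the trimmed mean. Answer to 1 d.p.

n = 16, ΣRT = 19805, M = 1237.812
Σ(x−M)² = 7404132.44; s = √(7404132.44/15) = 702.573
Cutoffs: 1237.812 ± 2·702.573 → [-167.3, 2643.0]
Outside: 3785 → excluded.
Retained (n=15): Σ = 16020, mean = 16020/15 = 1068.000

1068.0 ms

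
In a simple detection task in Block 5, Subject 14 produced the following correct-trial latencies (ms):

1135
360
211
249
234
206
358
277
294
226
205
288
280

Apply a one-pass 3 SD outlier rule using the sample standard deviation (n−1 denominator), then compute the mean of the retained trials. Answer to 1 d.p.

n = 13, ΣRT = 4323, M = 332.538
Σ(x−M)² = 729749.23; s = √(729749.23/12) = 246.602
Cutoffs: 332.538 ± 3·246.602 → [-407.3, 1072.3]
Outside: 1135 → excluded.
Retained (n=12): Σ = 3188, mean = 3188/12 = 265.667

265.7 ms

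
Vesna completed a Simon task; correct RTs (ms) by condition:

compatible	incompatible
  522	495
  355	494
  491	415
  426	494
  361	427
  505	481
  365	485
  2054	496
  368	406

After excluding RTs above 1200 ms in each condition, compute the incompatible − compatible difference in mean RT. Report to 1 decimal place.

compatible: exclude 2054
M(compatible) = 3393/8 = 424.125
M(incompatible) = 4193/9 = 465.889
Difference = 465.889 − 424.125 = 41.764 ms

41.8 ms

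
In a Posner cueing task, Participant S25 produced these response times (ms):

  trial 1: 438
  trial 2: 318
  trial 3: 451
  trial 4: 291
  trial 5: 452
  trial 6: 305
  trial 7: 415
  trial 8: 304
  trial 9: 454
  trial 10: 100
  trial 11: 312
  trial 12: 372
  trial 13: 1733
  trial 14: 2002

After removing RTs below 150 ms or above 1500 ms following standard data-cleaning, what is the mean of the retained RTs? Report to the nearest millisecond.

Excluded: 100, 1733, 2002
Retained (n=11): Σ = 4112
Mean = 4112/11 = 373.8182

374 ms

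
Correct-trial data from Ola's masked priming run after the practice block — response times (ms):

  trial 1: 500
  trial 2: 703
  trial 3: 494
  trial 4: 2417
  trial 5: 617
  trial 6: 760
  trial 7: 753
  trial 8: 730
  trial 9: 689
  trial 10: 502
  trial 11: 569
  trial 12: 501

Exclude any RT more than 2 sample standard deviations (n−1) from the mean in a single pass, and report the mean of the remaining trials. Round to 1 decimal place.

n = 12, ΣRT = 9235, M = 769.583
Σ(x−M)² = 3082716.92; s = √(3082716.92/11) = 529.384
Cutoffs: 769.583 ± 2·529.384 → [-289.2, 1828.4]
Outside: 2417 → excluded.
Retained (n=11): Σ = 6818, mean = 6818/11 = 619.818

619.8 ms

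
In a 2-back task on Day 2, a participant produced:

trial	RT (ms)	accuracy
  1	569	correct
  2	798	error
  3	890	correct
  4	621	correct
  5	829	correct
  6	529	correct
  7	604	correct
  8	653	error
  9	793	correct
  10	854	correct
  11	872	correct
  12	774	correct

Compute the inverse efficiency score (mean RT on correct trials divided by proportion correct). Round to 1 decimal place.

880.2 ms

Correct trials (n=10): 569, 890, 621, 829, 529, 604, 793, 854, 872, 774
Mean correct RT = 7335/10 = 733.5000 ms
Proportion correct = 10/12
IES = 733.5000 / (10/12) = 880.200 ms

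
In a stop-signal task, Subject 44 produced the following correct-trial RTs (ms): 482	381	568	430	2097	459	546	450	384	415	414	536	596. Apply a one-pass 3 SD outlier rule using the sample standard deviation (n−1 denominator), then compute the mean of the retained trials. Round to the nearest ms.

472 ms

n = 13, ΣRT = 7758, M = 596.769
Σ(x−M)² = 2497568.31; s = √(2497568.31/12) = 456.213
Cutoffs: 596.769 ± 3·456.213 → [-771.9, 1965.4]
Outside: 2097 → excluded.
Retained (n=12): Σ = 5661, mean = 5661/12 = 471.750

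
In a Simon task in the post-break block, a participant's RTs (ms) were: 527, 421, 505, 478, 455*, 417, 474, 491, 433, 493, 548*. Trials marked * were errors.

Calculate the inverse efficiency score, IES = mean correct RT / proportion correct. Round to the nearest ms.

Correct trials (n=9): 527, 421, 505, 478, 417, 474, 491, 433, 493
Mean correct RT = 4239/9 = 471.0000 ms
Proportion correct = 9/11
IES = 471.0000 / (9/11) = 575.667 ms

576 ms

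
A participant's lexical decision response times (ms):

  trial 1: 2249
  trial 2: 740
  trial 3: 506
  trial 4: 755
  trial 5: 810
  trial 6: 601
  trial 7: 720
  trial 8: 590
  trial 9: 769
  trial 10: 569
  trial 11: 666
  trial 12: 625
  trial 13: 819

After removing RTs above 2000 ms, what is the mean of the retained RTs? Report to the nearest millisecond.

Excluded: 2249
Retained (n=12): Σ = 8170
Mean = 8170/12 = 680.8333

681 ms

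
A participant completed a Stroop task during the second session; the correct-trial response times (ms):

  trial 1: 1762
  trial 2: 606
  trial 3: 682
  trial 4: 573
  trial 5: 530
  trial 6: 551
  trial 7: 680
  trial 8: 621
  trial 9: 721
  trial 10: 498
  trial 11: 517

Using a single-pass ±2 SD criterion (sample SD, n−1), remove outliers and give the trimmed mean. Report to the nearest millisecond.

n = 11, ΣRT = 7741, M = 703.727
Σ(x−M)² = 1285456.18; s = √(1285456.18/10) = 358.533
Cutoffs: 703.727 ± 2·358.533 → [-13.3, 1420.8]
Outside: 1762 → excluded.
Retained (n=10): Σ = 5979, mean = 5979/10 = 597.900

598 ms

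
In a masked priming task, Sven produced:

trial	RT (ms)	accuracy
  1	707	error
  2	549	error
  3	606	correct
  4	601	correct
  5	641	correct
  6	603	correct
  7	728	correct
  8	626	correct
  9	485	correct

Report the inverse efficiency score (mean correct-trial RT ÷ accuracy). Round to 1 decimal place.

788.0 ms

Correct trials (n=7): 606, 601, 641, 603, 728, 626, 485
Mean correct RT = 4290/7 = 612.8571 ms
Proportion correct = 7/9
IES = 612.8571 / (7/9) = 787.959 ms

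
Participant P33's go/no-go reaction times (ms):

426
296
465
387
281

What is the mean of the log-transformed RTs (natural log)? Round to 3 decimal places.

5.897

ln(RT): 6.0544, 5.6904, 6.1420, 5.9584, 5.6384
Σ ln(RT) = 29.4836
Mean = 29.4836/5 = 5.89672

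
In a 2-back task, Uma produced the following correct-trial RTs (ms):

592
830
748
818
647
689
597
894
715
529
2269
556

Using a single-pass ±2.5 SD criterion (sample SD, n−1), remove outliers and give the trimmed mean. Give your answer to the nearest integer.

692 ms

n = 12, ΣRT = 9884, M = 823.667
Σ(x−M)² = 2424408.67; s = √(2424408.67/11) = 469.469
Cutoffs: 823.667 ± 2.5·469.469 → [-350.0, 1997.3]
Outside: 2269 → excluded.
Retained (n=11): Σ = 7615, mean = 7615/11 = 692.273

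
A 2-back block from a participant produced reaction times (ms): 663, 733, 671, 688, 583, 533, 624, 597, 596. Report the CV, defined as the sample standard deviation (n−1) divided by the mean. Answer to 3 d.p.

0.098

n = 9, Σ = 5688, M = 632.0000
Σ(x−M)² = 30606.000; s = √(30606.000/8) = 61.8526
CV = 61.8526 / 632.0000 = 0.09787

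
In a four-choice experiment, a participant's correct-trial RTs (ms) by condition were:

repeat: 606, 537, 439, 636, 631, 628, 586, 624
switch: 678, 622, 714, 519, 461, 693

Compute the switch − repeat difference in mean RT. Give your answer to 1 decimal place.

M(repeat) = 4687/8 = 585.875
M(switch) = 3687/6 = 614.500
Difference = 614.500 − 585.875 = 28.625 ms

28.6 ms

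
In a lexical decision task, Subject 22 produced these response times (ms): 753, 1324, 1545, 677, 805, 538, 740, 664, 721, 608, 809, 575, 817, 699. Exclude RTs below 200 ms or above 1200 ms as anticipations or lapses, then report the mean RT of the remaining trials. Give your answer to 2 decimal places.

Excluded: 1324, 1545
Retained (n=12): Σ = 8406
Mean = 8406/12 = 700.5000

700.50 ms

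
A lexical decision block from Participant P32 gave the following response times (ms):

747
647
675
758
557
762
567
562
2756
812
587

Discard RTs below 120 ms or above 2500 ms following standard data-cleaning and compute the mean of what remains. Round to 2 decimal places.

667.40 ms

Excluded: 2756
Retained (n=10): Σ = 6674
Mean = 6674/10 = 667.4000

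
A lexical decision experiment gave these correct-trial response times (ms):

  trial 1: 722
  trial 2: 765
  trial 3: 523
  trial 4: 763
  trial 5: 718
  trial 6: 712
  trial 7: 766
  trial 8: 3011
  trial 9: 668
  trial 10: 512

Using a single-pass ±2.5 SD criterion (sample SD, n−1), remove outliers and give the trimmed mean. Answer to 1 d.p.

n = 10, ΣRT = 9160, M = 916.000
Σ(x−M)² = 4955360.00; s = √(4955360.00/9) = 742.021
Cutoffs: 916.000 ± 2.5·742.021 → [-939.1, 2771.1]
Outside: 3011 → excluded.
Retained (n=9): Σ = 6149, mean = 6149/9 = 683.222

683.2 ms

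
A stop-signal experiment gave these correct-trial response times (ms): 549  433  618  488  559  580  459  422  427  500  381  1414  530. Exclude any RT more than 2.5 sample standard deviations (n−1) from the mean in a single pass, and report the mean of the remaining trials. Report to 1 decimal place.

495.5 ms

n = 13, ΣRT = 7360, M = 566.154
Σ(x−M)² = 837497.69; s = √(837497.69/12) = 264.181
Cutoffs: 566.154 ± 2.5·264.181 → [-94.3, 1226.6]
Outside: 1414 → excluded.
Retained (n=12): Σ = 5946, mean = 5946/12 = 495.500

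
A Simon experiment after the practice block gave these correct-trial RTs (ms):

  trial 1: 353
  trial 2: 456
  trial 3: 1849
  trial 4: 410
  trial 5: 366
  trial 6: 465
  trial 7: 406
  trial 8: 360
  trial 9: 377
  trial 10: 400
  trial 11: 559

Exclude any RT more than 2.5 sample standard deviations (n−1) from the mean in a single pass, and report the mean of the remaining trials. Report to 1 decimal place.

n = 11, ΣRT = 6001, M = 545.545
Σ(x−M)² = 1904854.73; s = √(1904854.73/10) = 436.446
Cutoffs: 545.545 ± 2.5·436.446 → [-545.6, 1636.7]
Outside: 1849 → excluded.
Retained (n=10): Σ = 4152, mean = 4152/10 = 415.200

415.2 ms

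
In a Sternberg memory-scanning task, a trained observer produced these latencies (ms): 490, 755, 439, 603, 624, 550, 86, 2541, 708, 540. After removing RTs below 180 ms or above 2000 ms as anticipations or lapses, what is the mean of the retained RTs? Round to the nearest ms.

589 ms

Excluded: 86, 2541
Retained (n=8): Σ = 4709
Mean = 4709/8 = 588.6250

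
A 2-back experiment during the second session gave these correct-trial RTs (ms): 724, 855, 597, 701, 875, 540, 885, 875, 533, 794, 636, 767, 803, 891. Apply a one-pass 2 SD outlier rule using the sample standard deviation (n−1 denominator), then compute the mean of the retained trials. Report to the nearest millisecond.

n = 14, ΣRT = 10476, M = 748.286
Σ(x−M)² = 216044.86; s = √(216044.86/13) = 128.914
Cutoffs: 748.286 ± 2·128.914 → [490.5, 1006.1]
No RTs fall outside the cutoffs; all 14 retained. Mean = 10476/14 = 748.286

748 ms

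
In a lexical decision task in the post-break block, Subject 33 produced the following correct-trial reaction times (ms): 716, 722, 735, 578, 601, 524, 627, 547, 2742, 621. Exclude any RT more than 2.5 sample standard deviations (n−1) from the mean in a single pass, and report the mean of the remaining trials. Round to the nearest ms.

n = 10, ΣRT = 8413, M = 841.300
Σ(x−M)² = 4062712.10; s = √(4062712.10/9) = 671.872
Cutoffs: 841.300 ± 2.5·671.872 → [-838.4, 2521.0]
Outside: 2742 → excluded.
Retained (n=9): Σ = 5671, mean = 5671/9 = 630.111

630 ms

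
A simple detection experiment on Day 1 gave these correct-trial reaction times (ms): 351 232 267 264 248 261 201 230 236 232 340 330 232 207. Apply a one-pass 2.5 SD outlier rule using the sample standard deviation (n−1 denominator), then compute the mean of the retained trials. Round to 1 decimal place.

n = 14, ΣRT = 3631, M = 259.357
Σ(x−M)² = 29903.21; s = √(29903.21/13) = 47.961
Cutoffs: 259.357 ± 2.5·47.961 → [139.5, 379.3]
No RTs fall outside the cutoffs; all 14 retained. Mean = 3631/14 = 259.357

259.4 ms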